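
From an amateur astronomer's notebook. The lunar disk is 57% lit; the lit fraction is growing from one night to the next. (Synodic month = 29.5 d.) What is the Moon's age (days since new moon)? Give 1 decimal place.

Invert f = (1 − cos θ)/2 to get cos θ = 1 − 2(0.57) = -0.140, hence θ₀ = arccos -0.140 = 98.0°.
Waxing ⇒ before full, so θ = 98.0°.
At 360°/29.5 d per day, 98.0° corresponds to 8.03 days.

8.0 days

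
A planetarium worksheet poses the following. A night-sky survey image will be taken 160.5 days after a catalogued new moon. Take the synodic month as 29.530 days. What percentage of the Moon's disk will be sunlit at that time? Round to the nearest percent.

96%

160.5 d spans 5 complete synodic months (5 × 29.530 = 147.65 d) plus 12.85 d.
The Moon has covered 12.85/29.530 of its cycle, so θ ≈ 360° × 12.85/29.530 = 156.7°.
Illuminated fraction = (1 − cos 156.7°)/2 = (1 − (-0.918))/2 ≈ 0.959, so 96%.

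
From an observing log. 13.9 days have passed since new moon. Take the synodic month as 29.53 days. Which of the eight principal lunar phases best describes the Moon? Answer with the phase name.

full moon

At 13.9/29.53 of the cycle, θ ≈ 169° — the full moon range.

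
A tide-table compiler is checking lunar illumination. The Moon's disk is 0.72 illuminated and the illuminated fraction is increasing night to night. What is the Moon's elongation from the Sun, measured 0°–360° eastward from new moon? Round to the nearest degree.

116°

cos θ = 1 − 2f = -0.440, giving a principal value of 116.1°.
Before full moon the principal value applies: θ = 116.1°.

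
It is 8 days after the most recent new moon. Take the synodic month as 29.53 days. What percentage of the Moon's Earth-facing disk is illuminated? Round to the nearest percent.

Phase angle: θ = 360°·(8 d)/(29.53 d) = 97.5°.
Illuminated fraction = (1 − cos 97.5°)/2 = (1 − (-0.131))/2 ≈ 0.566, so 57%.

57%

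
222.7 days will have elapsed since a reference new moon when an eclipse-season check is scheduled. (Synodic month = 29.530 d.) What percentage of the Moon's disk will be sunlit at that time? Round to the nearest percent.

222.7 d spans 7 complete synodic months (7 × 29.530 = 206.71 d) plus 15.99 d.
The Moon has covered 15.99/29.530 of its cycle, so θ ≈ 360° × 15.99/29.530 = 194.9°.
Illuminated fraction = (1 − cos 194.9°)/2 = (1 − (-0.966))/2 ≈ 0.983, so 98%.

98%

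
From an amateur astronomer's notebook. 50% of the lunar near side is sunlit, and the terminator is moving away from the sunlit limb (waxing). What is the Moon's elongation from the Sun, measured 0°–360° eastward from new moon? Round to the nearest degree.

90°

From f = (1 − cos θ)/2: cos θ = 1 − 2×0.50 = 0.000; arccos → 90.0°.
The Moon is waxing (0°–180°), so θ = 90.0° directly.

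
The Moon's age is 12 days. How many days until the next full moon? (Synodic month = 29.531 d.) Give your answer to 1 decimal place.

2.8 days

Full moon is 0.5 of the way through the cycle: age 0.5 × 29.531 = 14.765 d.
So 2.765 days remain (14.765 − 12).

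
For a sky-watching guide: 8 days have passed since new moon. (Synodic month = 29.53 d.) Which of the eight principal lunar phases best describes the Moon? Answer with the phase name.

first quarter

θ ≈ 360° × 8/29.53 = 98°, which falls in the first quarter sector.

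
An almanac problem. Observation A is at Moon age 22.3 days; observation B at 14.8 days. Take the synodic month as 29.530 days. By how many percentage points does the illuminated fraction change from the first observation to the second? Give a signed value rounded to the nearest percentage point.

+52 percentage points

θ₁ = 360° × 22.3/29.530 = 271.9°, f₁ = (1 − cos θ₁)/2 = 0.484.
θ₂ = 360° × 14.8/29.530 = 180.4°, f₂ = (1 − cos θ₂)/2 = 1.000.
Change = f₂ − f₁ = +0.516 → +52 percentage points.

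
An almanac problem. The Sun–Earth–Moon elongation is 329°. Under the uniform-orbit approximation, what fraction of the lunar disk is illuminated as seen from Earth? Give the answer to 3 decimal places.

0.071

f = (1 − cos 329°)/2 = (1 − 0.857)/2 ≈ 0.071.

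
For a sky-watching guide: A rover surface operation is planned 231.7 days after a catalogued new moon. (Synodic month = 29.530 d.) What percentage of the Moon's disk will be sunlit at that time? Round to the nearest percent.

231.7/29.530 = 7.846 lunations, so 7 complete cycles and 24.99 d into the next.
Elongation θ = 360° × 24.99/29.530 ≈ 304.7°.
With cos θ = 0.569, the lit fraction is (1 − 0.569)/2 ≈ 0.216, so 22%.

22%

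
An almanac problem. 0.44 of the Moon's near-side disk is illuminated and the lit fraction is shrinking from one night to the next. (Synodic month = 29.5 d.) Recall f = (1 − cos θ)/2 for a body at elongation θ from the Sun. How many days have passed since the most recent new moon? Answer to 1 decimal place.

22.7 days

Invert f = (1 − cos θ)/2 to get cos θ = 1 − 2(0.44) = 0.120, hence θ₀ = arccos 0.120 = 83.1°.
Since the Moon is past full (waning), take the reflex angle: θ = 360° − 83.1° = 276.9°.
That fraction of the synodic month is 276.9/360 × 29.5 d ≈ 22.69 d.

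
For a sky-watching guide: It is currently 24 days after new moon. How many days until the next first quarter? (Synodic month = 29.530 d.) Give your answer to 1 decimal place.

First quarter is 0.25 of the way through the cycle: age 0.25 × 29.530 = 7.383 d.
Already past this cycle's first quarter; the next is at 7.383 + 29.530 = 36.913 d, so 36.913 − 24 = 12.913 days.

12.9 days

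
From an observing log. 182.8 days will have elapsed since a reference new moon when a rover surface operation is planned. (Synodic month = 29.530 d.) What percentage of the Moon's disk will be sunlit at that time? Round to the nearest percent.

182.8 d spans 6 complete synodic months (6 × 29.530 = 177.18 d) plus 5.62 d.
Elongation θ = 360° × 5.62/29.530 ≈ 68.5°.
With cos θ = 0.366, the lit fraction is (1 − 0.366)/2 ≈ 0.317, so 32%.

32%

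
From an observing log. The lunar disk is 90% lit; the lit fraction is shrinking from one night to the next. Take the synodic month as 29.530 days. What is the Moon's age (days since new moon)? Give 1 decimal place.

17.8 days

cos θ = 1 − 2f = -0.800, giving a principal value of 143.1°.
Waning ⇒ past full, so θ = 360° − 143.1° = 216.9°.
At 360°/29.530 d per day, 216.9° corresponds to 17.79 days.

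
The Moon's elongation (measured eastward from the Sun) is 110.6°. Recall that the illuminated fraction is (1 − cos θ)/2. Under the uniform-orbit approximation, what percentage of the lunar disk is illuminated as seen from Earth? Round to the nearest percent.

cos 110.6° = (-0.352), so f = (1 − (-0.352))/2 = 0.676, i.e. 68%.

68%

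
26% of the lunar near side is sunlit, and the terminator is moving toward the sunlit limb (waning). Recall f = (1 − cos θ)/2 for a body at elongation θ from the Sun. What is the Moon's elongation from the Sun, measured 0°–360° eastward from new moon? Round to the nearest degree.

299°

Invert f = (1 − cos θ)/2 to get cos θ = 1 − 2(0.26) = 0.480, hence θ₀ = arccos 0.480 = 61.3°.
A waning Moon lies in 180°–360°, so θ = 360° − 61.3° = 298.7°.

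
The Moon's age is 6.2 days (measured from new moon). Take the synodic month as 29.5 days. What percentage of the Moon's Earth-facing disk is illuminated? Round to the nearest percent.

Elongation θ = 360° × 6.2/29.5 ≈ 75.7°.
With cos θ = 0.248, the lit fraction is (1 − 0.248)/2 ≈ 0.376, so 38%.

38%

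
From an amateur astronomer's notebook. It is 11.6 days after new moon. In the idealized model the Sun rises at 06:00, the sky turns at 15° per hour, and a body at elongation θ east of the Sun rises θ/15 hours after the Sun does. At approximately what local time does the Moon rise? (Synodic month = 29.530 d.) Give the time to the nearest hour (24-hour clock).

Phase angle: θ = 360°·(11.6 d)/(29.530 d) = 141.4°.
Delay after the Sun = 141.4° / (15°/h) ≈ 9.43 h.
06:00 + 9.43 h ≈ 15:26 → 15:00 to the nearest hour.

15:00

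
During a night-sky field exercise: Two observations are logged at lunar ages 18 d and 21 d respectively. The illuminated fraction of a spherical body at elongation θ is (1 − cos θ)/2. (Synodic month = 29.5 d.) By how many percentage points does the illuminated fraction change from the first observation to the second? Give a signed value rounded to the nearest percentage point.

-27 pp

θ₁ = 360° × 18/29.5 = 219.7°, f₁ = (1 − cos θ₁)/2 = 0.885.
θ₂ = 360° × 21/29.5 = 256.3°, f₂ = (1 − cos θ₂)/2 = 0.619.
Change = f₂ − f₁ = -0.266 → -27 percentage points.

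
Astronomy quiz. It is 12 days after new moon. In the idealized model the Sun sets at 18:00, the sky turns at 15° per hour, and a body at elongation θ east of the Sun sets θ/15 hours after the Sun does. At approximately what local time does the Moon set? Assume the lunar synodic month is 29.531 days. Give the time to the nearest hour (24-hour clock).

The Moon has covered 12/29.531 of its cycle, so θ ≈ 360° × 12/29.531 = 146.3°.
At 15° of sky rotation per hour, 146.3° corresponds to a 9.75 h lag.
18:00 + 9.75 h ≈ 03:45 → 04:00 to the nearest hour.

04:00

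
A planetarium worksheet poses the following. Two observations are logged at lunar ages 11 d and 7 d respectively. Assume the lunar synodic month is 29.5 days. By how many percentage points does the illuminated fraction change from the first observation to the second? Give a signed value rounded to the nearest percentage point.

-39 pp

First observation: θ = 360°·11/29.5 = 134.2°, so f = 0.849.
Second observation: θ = 85.4°, f = 0.460.
Δf = 0.460 − 0.849 = -0.389, i.e. -39 pp.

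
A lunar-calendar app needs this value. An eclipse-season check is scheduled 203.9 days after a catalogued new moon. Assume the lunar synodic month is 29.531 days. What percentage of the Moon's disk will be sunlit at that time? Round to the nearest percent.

9%

Reduce mod P: 203.9 − 6×29.531 = 26.71 d into the current lunation.
Phase angle: θ = 360°·(26.71 d)/(29.531 d) = 325.7°.
Illuminated fraction = (1 − cos 325.7°)/2 = (1 − 0.826)/2 ≈ 0.087, so 9%.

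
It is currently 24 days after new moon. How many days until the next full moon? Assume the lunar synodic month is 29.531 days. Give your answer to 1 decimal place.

20.3 days

Full moon is 0.5 of the way through the cycle: age 0.5 × 29.531 = 14.765 d.
This lunation's full moon (14.765 d) has passed, so add one period: 44.296 − 24 = 20.296 days.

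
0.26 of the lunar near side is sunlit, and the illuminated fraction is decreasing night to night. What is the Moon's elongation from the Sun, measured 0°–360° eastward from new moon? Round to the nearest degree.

299°

From f = (1 − cos θ)/2: cos θ = 1 − 2×0.26 = 0.480; arccos → 61.3°.
Since the Moon is past full (waning), take the reflex angle: θ = 360° − 61.3° = 298.7°.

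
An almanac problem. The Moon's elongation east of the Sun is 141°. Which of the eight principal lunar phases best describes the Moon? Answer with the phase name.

The waxing gibbous sector spans roughly 112°–158°; 141° falls inside it.

waxing gibbous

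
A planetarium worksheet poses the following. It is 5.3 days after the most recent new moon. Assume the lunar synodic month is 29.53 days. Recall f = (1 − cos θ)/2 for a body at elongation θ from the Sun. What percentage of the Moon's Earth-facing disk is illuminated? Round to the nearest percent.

Elongation θ = 360° × 5.3/29.53 ≈ 64.6°.
cos 64.6° = 0.429, so f = (1 − 0.429)/2 = 0.286, so 29%.

29%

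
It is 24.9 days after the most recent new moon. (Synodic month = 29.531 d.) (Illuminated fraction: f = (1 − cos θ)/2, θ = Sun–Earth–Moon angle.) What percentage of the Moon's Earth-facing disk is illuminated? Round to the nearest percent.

Phase angle: θ = 360°·(24.9 d)/(29.531 d) = 303.5°.
cos 303.5° = 0.553, so f = (1 − 0.553)/2 = 0.224, so 22%.

22%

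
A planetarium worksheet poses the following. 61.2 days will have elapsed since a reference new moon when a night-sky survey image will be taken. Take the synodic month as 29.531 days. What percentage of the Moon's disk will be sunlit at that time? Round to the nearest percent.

61.2 d spans 2 complete synodic months (2 × 29.531 = 59.06 d) plus 2.14 d.
Elongation θ = 360° × 2.14/29.531 ≈ 26.1°.
With cos θ = 0.898, the lit fraction is (1 − 0.898)/2 ≈ 0.051, so 5%.

5%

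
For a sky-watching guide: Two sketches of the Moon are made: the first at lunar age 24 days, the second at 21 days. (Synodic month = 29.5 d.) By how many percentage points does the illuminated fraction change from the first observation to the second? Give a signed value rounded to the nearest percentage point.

θ₁ = 360° × 24/29.5 = 292.9°, f₁ = (1 − cos θ₁)/2 = 0.306.
θ₂ = 360° × 21/29.5 = 256.3°, f₂ = (1 − cos θ₂)/2 = 0.619.
Change = f₂ − f₁ = +0.313 → +31 percentage points.

+31 percentage points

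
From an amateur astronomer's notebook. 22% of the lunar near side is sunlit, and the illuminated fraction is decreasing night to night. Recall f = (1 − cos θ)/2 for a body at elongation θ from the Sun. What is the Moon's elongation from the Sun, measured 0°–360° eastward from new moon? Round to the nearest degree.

From f = (1 − cos θ)/2: cos θ = 1 − 2×0.22 = 0.560; arccos → 55.9°.
Since the Moon is past full (waning), take the reflex angle: θ = 360° − 55.9° = 304.1°.

304°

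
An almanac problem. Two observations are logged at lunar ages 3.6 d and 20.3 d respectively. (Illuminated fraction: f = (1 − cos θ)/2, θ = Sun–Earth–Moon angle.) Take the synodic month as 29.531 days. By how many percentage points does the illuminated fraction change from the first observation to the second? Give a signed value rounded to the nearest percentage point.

+55 percentage points

First observation: θ = 360°·3.6/29.531 = 43.9°, so f = 0.140.
Second observation: θ = 247.5°, f = 0.692.
Δf = 0.692 − 0.140 = +0.552, i.e. +55 pp.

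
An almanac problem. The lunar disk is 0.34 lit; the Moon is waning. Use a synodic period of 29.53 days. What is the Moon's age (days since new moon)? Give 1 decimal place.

23.7 days

cos θ = 1 − 2f = 0.320, giving a principal value of 71.3°.
A waning Moon lies in 180°–360°, so θ = 360° − 71.3° = 288.7°.
At 360°/29.53 d per day, 288.7° corresponds to 23.68 days.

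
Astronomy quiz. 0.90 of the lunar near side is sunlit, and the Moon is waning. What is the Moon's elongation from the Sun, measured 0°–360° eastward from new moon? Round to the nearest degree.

Invert f = (1 − cos θ)/2 to get cos θ = 1 − 2(0.90) = -0.800, hence θ₀ = arccos -0.800 = 143.1°.
A waning Moon lies in 180°–360°, so θ = 360° − 143.1° = 216.9°.

217°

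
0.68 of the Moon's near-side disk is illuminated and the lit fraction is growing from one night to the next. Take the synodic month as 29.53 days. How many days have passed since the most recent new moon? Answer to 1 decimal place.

cos θ = 1 − 2f = -0.360, giving a principal value of 111.1°.
Before full moon the principal value applies: θ = 111.1°.
Age = 29.53 × 111.1°/360° ≈ 9.11 days.

9.1 days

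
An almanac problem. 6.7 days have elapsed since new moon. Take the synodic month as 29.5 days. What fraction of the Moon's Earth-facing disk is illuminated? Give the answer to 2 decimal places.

0.43

The Moon has covered 6.7/29.5 of its cycle, so θ ≈ 360° × 6.7/29.5 = 81.8°.
With cos θ = 0.143, the lit fraction is (1 − 0.143)/2 ≈ 0.428.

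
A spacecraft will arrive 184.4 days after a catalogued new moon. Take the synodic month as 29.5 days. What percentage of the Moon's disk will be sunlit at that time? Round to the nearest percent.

50%

184.4 d spans 6 complete synodic months (6 × 29.5 = 177.00 d) plus 7.40 d.
Phase angle: θ = 360°·(7.40 d)/(29.5 d) = 90.3°.
Illuminated fraction = (1 − cos 90.3°)/2 = (1 − (-0.005))/2 ≈ 0.503, so 50%.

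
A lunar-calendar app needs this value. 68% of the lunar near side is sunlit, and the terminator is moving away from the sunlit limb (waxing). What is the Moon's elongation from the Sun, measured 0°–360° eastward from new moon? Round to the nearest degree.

cos θ = 1 − 2f = -0.360, giving a principal value of 111.1°.
Before full moon the principal value applies: θ = 111.1°.

111°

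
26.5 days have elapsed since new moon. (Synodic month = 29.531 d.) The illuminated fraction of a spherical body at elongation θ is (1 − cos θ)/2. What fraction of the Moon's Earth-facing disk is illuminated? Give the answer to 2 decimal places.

The Moon has covered 26.5/29.531 of its cycle, so θ ≈ 360° × 26.5/29.531 = 323.1°.
With cos θ = 0.799, the lit fraction is (1 − 0.799)/2 ≈ 0.100.

0.10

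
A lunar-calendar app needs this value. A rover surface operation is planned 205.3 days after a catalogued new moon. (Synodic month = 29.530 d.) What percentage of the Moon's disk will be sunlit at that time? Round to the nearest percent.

Reduce mod P: 205.3 − 6×29.530 = 28.12 d into the current lunation.
Phase angle: θ = 360°·(28.12 d)/(29.530 d) = 342.8°.
Illuminated fraction = (1 − cos 342.8°)/2 = (1 − 0.955)/2 ≈ 0.022, so 2%.

2%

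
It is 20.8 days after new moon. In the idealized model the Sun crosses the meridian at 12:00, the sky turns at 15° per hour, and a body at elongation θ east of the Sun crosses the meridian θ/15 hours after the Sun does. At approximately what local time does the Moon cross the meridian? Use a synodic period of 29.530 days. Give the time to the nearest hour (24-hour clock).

05:00

Elongation θ = 360° × 20.8/29.530 ≈ 253.6°.
At 15° of sky rotation per hour, 253.6° corresponds to a 16.90 h lag.
12:00 + 16.90 h ≈ 04:54 → 05:00 to the nearest hour.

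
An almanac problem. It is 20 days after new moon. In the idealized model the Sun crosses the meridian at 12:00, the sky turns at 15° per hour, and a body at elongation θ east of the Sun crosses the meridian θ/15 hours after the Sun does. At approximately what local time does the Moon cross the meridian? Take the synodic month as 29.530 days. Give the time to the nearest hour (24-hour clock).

04:00

Elongation θ = 360° × 20/29.530 ≈ 243.8°.
The Moon trails the Sun by θ/15 = 243.8/15 ≈ 16.25 hours.
12:00 + 16.25 h ≈ 04:15 → 04:00 to the nearest hour.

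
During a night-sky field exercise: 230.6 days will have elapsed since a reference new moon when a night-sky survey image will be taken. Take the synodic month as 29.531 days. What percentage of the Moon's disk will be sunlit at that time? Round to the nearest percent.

Reduce mod P: 230.6 − 7×29.531 = 23.88 d into the current lunation.
The Moon has covered 23.88/29.531 of its cycle, so θ ≈ 360° × 23.88/29.531 = 291.1°.
Illuminated fraction = (1 − cos 291.1°)/2 = (1 − 0.361)/2 ≈ 0.320, so 32%.

32%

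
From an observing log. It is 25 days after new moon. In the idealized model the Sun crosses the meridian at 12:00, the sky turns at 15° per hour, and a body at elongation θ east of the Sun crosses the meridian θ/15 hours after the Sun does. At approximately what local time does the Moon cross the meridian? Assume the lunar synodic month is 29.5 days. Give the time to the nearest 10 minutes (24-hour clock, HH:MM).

08:20

The Moon has covered 25/29.5 of its cycle, so θ ≈ 360° × 25/29.5 = 305.1°.
The Moon trails the Sun by θ/15 = 305.1/15 ≈ 20.34 hours.
12:00 + 20.339 h ≈ 08:20 → 08:20 to the nearest ten minutes.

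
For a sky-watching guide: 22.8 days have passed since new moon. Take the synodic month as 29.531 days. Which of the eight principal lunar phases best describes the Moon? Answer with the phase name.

At 22.8/29.531 of the cycle, θ ≈ 278° — the last quarter range.

last quarter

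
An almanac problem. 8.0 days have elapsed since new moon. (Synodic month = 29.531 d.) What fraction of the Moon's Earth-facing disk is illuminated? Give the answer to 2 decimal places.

Phase angle: θ = 360°·(8.0 d)/(29.531 d) = 97.5°.
cos 97.5° = (-0.131), so f = (1 − (-0.131))/2 = 0.565.

0.57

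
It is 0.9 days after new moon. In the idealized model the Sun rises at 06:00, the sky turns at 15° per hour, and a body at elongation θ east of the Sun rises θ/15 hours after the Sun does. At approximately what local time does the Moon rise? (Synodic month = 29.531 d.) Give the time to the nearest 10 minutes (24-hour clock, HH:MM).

The Moon has covered 0.9/29.531 of its cycle, so θ ≈ 360° × 0.9/29.531 = 11.0°.
At 15° of sky rotation per hour, 11.0° corresponds to a 0.73 h lag.
06:00 + 0.731 h ≈ 06:44 → 06:40 to the nearest ten minutes.

06:40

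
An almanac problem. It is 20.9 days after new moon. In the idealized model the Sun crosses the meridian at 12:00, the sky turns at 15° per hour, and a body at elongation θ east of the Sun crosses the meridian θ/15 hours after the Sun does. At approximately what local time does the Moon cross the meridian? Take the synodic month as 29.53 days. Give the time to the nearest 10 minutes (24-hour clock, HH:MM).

05:00

Phase angle: θ = 360°·(20.9 d)/(29.53 d) = 254.8°.
At 15° of sky rotation per hour, 254.8° corresponds to a 16.99 h lag.
12:00 + 16.986 h ≈ 04:59 → 05:00 to the nearest ten minutes.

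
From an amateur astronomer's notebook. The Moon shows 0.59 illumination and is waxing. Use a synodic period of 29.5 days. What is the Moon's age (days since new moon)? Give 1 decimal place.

8.2 days

Invert f = (1 − cos θ)/2 to get cos θ = 1 − 2(0.59) = -0.180, hence θ₀ = arccos -0.180 = 100.4°.
Before full moon the principal value applies: θ = 100.4°.
That fraction of the synodic month is 100.4/360 × 29.5 d ≈ 8.22 d.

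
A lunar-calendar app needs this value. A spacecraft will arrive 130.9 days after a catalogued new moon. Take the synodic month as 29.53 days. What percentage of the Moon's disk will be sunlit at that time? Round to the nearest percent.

96%

130.9 d spans 4 complete synodic months (4 × 29.53 = 118.12 d) plus 12.78 d.
Elongation θ = 360° × 12.78/29.53 ≈ 155.8°.
Illuminated fraction = (1 − cos 155.8°)/2 = (1 − (-0.912))/2 ≈ 0.956, so 96%.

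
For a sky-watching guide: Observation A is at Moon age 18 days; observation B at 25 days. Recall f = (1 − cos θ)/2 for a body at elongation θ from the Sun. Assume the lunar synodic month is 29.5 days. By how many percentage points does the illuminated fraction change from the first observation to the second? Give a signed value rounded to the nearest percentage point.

-67 percentage points

First observation: θ = 360°·18/29.5 = 219.7°, so f = 0.885.
Second observation: θ = 305.1°, f = 0.213.
Δf = 0.213 − 0.885 = -0.672, i.e. -67 pp.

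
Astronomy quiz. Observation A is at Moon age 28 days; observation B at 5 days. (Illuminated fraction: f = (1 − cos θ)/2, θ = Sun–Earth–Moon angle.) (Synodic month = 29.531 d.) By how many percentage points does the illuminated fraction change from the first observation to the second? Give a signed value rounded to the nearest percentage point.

First observation: θ = 360°·28/29.531 = 341.3°, so f = 0.026.
Second observation: θ = 61.0°, f = 0.257.
Δf = 0.257 − 0.026 = +0.231, i.e. +23 pp.

+23 pp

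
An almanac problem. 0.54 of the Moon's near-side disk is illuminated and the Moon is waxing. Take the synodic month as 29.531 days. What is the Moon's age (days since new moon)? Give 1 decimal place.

Invert f = (1 − cos θ)/2 to get cos θ = 1 − 2(0.54) = -0.080, hence θ₀ = arccos -0.080 = 94.6°.
The Moon is waxing (0°–180°), so θ = 94.6° directly.
Age = 29.531 × 94.6°/360° ≈ 7.76 days.

7.8 days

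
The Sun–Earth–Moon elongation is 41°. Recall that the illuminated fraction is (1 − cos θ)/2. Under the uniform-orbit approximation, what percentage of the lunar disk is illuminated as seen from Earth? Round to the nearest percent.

12%

Half-versine of 41°: (1 − 0.755)/2 = 0.123, i.e. 12%.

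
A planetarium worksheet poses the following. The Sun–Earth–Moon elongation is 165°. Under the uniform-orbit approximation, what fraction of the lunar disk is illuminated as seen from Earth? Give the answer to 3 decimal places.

cos 165° = (-0.966), so f = (1 − (-0.966))/2 = 0.983.

0.983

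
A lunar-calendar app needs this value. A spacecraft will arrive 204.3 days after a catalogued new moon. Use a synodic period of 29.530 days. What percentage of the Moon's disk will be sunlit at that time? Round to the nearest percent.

6%

204.3 d spans 6 complete synodic months (6 × 29.530 = 177.18 d) plus 27.12 d.
Phase angle: θ = 360°·(27.12 d)/(29.530 d) = 330.6°.
With cos θ = 0.871, the lit fraction is (1 − 0.871)/2 ≈ 0.064, so 6%.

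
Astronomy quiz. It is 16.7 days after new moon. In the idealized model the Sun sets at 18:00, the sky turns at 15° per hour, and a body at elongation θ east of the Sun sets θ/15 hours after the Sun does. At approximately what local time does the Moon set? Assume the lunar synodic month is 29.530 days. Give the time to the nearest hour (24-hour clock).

08:00

Phase angle: θ = 360°·(16.7 d)/(29.530 d) = 203.6°.
At 15° of sky rotation per hour, 203.6° corresponds to a 13.57 h lag.
18:00 + 13.57 h ≈ 07:34 → 08:00 to the nearest hour.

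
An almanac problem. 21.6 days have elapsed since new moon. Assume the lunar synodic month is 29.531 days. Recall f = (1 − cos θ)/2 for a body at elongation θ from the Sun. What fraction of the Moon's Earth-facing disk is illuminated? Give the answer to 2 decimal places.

0.56

The Moon has covered 21.6/29.531 of its cycle, so θ ≈ 360° × 21.6/29.531 = 263.3°.
cos 263.3° = (-0.116), so f = (1 − (-0.116))/2 = 0.558.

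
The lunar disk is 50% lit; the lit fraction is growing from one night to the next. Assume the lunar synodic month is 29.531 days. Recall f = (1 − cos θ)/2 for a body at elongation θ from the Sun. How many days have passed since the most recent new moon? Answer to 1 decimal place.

7.4 days

Invert f = (1 − cos θ)/2 to get cos θ = 1 − 2(0.50) = 0.000, hence θ₀ = arccos 0.000 = 90.0°.
Before full moon the principal value applies: θ = 90.0°.
At 360°/29.531 d per day, 90.0° corresponds to 7.38 days.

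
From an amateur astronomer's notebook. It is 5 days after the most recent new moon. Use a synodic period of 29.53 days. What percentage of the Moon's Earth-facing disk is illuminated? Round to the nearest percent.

Elongation θ = 360° × 5/29.53 ≈ 61.0°.
With cos θ = 0.485, the lit fraction is (1 − 0.485)/2 ≈ 0.257, so 26%.

26%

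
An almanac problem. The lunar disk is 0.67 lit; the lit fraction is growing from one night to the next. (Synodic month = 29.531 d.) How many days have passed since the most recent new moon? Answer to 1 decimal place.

9.0 days

From f = (1 − cos θ)/2: cos θ = 1 − 2×0.67 = -0.340; arccos → 109.9°.
The Moon is waxing (0°–180°), so θ = 109.9° directly.
Age = 29.531 × 109.9°/360° ≈ 9.01 days.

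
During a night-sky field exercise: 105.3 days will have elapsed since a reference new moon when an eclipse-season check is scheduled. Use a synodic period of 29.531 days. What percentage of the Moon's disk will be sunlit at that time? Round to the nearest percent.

Reduce mod P: 105.3 − 3×29.531 = 16.71 d into the current lunation.
The Moon has covered 16.71/29.531 of its cycle, so θ ≈ 360° × 16.71/29.531 = 203.7°.
With cos θ = (-0.916), the lit fraction is (1 − (-0.916))/2 ≈ 0.958, so 96%.

96%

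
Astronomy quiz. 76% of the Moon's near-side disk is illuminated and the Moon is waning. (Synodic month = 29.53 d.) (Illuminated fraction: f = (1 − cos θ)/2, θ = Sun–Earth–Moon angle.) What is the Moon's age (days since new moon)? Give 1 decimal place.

cos θ = 1 − 2f = -0.520, giving a principal value of 121.3°.
Waning ⇒ past full, so θ = 360° − 121.3° = 238.7°.
At 360°/29.53 d per day, 238.7° corresponds to 19.58 days.

19.6 days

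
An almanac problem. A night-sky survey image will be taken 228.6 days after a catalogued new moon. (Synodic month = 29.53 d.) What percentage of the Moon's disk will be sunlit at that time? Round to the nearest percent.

53%

228.6/29.53 = 7.741 lunations, so 7 complete cycles and 21.89 d into the next.
Phase angle: θ = 360°·(21.89 d)/(29.53 d) = 266.9°.
Illuminated fraction = (1 − cos 266.9°)/2 = (1 − (-0.055))/2 ≈ 0.527, so 53%.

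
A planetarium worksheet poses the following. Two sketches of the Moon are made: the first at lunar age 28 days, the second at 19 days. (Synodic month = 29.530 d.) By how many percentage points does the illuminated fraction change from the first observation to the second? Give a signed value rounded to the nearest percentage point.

First observation: θ = 360°·28/29.530 = 341.3°, so f = 0.026.
Second observation: θ = 231.6°, f = 0.810.
Δf = 0.810 − 0.026 = +0.784, i.e. +78 pp.

+78 percentage points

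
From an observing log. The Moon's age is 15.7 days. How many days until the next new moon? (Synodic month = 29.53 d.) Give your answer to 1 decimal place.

13.8 days

One full lunation from the last new moon is 29.53 d; remaining = 29.53 − 15.7 = 13.830 d.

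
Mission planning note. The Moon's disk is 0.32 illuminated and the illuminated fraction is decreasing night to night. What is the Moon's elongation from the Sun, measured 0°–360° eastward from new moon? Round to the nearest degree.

291°

Invert f = (1 − cos θ)/2 to get cos θ = 1 − 2(0.32) = 0.360, hence θ₀ = arccos 0.360 = 68.9°.
A waning Moon lies in 180°–360°, so θ = 360° − 68.9° = 291.1°.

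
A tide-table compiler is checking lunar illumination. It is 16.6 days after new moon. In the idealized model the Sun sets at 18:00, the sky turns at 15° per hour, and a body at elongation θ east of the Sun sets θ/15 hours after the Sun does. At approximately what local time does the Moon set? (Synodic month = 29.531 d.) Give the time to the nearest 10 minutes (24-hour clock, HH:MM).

Phase angle: θ = 360°·(16.6 d)/(29.531 d) = 202.4°.
Delay after the Sun = 202.4° / (15°/h) ≈ 13.49 h.
18:00 + 13.491 h ≈ 07:29 → 07:30 to the nearest ten minutes.

07:30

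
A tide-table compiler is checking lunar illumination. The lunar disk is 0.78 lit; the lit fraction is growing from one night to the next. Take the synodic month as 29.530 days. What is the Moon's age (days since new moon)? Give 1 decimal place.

10.2 days

From f = (1 − cos θ)/2: cos θ = 1 − 2×0.78 = -0.560; arccos → 124.1°.
Before full moon the principal value applies: θ = 124.1°.
Age = 29.530 × 124.1°/360° ≈ 10.18 days.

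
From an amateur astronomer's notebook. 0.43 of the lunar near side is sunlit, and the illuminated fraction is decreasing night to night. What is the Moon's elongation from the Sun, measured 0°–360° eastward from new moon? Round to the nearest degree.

278°

From f = (1 − cos θ)/2: cos θ = 1 − 2×0.43 = 0.140; arccos → 82.0°.
Since the Moon is past full (waning), take the reflex angle: θ = 360° − 82.0° = 278.0°.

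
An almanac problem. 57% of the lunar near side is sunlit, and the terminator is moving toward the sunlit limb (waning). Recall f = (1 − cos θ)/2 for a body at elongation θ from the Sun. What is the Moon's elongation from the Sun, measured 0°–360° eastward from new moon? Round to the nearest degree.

262°

Invert f = (1 − cos θ)/2 to get cos θ = 1 − 2(0.57) = -0.140, hence θ₀ = arccos -0.140 = 98.0°.
A waning Moon lies in 180°–360°, so θ = 360° − 98.0° = 262.0°.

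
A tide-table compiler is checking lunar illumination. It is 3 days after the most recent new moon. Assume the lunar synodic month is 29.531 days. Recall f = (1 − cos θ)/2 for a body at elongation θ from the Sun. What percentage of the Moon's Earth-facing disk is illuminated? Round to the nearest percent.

10%

Phase angle: θ = 360°·(3 d)/(29.531 d) = 36.6°.
Illuminated fraction = (1 − cos 36.6°)/2 = (1 − 0.803)/2 ≈ 0.098, so 10%.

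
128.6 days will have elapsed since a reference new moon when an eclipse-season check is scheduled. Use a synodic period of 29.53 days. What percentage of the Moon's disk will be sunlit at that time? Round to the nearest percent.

81%

128.6 d spans 4 complete synodic months (4 × 29.53 = 118.12 d) plus 10.48 d.
The Moon has covered 10.48/29.53 of its cycle, so θ ≈ 360° × 10.48/29.53 = 127.8°.
With cos θ = (-0.612), the lit fraction is (1 − (-0.612))/2 ≈ 0.806, so 81%.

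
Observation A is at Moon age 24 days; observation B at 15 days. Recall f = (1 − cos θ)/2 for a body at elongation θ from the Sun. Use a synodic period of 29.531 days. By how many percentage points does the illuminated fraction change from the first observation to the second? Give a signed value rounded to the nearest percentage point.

+69 percentage points

First observation: θ = 360°·24/29.531 = 292.6°, so f = 0.308.
Second observation: θ = 182.9°, f = 0.999.
Δf = 0.999 − 0.308 = +0.691, i.e. +69 pp.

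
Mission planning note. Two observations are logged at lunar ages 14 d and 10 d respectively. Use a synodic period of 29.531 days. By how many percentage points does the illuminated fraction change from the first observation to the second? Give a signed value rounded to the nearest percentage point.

First observation: θ = 360°·14/29.531 = 170.7°, so f = 0.993.
Second observation: θ = 121.9°, f = 0.764.
Δf = 0.764 − 0.993 = -0.229, i.e. -23 pp.

-23 percentage points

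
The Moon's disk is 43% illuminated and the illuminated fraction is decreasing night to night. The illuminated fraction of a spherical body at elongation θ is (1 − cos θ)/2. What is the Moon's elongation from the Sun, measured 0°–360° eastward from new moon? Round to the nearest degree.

278°

Invert f = (1 − cos θ)/2 to get cos θ = 1 − 2(0.43) = 0.140, hence θ₀ = arccos 0.140 = 82.0°.
A waning Moon lies in 180°–360°, so θ = 360° − 82.0° = 278.0°.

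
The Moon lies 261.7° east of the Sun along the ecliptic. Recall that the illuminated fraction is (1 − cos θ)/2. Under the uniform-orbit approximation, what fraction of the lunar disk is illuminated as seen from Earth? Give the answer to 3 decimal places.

0.572

Half-versine of 261.7°: (1 − (-0.144))/2 = 0.572.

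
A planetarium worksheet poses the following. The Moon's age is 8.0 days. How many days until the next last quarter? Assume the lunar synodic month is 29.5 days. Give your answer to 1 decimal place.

14.1 days

Last quarter occurs at elongation 270°, i.e. at age 29.5 × 270/360 = 22.125 d.
So 14.125 days remain (22.125 − 8.0).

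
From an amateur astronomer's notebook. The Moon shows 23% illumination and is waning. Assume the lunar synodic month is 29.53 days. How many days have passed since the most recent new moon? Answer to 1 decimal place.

Invert f = (1 − cos θ)/2 to get cos θ = 1 − 2(0.23) = 0.540, hence θ₀ = arccos 0.540 = 57.3°.
Waning ⇒ past full, so θ = 360° − 57.3° = 302.7°.
At 360°/29.53 d per day, 302.7° corresponds to 24.83 days.

24.8 days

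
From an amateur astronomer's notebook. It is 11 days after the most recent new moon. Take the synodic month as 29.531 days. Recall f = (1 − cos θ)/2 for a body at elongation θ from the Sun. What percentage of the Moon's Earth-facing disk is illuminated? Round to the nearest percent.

The Moon has covered 11/29.531 of its cycle, so θ ≈ 360° × 11/29.531 = 134.1°.
With cos θ = (-0.696), the lit fraction is (1 − (-0.696))/2 ≈ 0.848, so 85%.

85%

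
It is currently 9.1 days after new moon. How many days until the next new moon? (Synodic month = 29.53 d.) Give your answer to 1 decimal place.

One full lunation from the last new moon is 29.53 d; remaining = 29.53 − 9.1 = 20.430 d.

20.4 days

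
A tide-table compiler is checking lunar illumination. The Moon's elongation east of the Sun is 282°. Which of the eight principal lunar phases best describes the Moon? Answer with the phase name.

last quarter

282° lies in the last quarter sector of the 8-phase cycle.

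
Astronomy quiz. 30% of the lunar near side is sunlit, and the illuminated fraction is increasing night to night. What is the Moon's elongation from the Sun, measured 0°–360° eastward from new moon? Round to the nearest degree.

66°

Invert f = (1 − cos θ)/2 to get cos θ = 1 − 2(0.30) = 0.400, hence θ₀ = arccos 0.400 = 66.4°.
Before full moon the principal value applies: θ = 66.4°.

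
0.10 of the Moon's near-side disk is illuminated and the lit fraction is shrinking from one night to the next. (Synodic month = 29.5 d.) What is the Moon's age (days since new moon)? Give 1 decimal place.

From f = (1 − cos θ)/2: cos θ = 1 − 2×0.10 = 0.800; arccos → 36.9°.
Since the Moon is past full (waning), take the reflex angle: θ = 360° − 36.9° = 323.1°.
That fraction of the synodic month is 323.1/360 × 29.5 d ≈ 26.48 d.

26.5 days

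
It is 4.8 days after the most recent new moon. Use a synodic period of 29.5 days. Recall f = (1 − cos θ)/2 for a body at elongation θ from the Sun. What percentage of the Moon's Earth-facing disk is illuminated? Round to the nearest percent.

24%

The Moon has covered 4.8/29.5 of its cycle, so θ ≈ 360° × 4.8/29.5 = 58.6°.
cos 58.6° = 0.521, so f = (1 − 0.521)/2 = 0.239, so 24%.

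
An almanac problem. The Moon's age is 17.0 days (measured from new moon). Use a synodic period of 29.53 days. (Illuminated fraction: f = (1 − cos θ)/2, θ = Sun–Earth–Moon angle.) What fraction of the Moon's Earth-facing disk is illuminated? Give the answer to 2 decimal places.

0.94

The Moon has covered 17.0/29.53 of its cycle, so θ ≈ 360° × 17.0/29.53 = 207.2°.
cos 207.2° = (-0.889), so f = (1 − (-0.889))/2 = 0.945.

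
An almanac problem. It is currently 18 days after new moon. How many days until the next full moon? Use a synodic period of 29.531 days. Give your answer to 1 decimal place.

26.3 days

Full moon occurs at elongation 180°, i.e. at age 29.531 × 180/360 = 14.765 d.
This lunation's full moon (14.765 d) has passed, so add one period: 44.296 − 18 = 26.296 days.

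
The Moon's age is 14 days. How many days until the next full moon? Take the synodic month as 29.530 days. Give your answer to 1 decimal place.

0.8 days

Full moon is 0.5 of the way through the cycle: age 0.5 × 29.530 = 14.765 d.
So 0.765 days remain (14.765 − 14).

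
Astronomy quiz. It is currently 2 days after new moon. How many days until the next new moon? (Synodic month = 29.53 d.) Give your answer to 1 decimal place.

27.5 days

The next new moon completes the synodic month: 29.53 − 2 = 27.530 days.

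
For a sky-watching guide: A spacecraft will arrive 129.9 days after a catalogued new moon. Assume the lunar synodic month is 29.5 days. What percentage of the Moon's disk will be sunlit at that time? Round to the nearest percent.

91%

129.9/29.5 = 4.403 lunations, so 4 complete cycles and 11.90 d into the next.
The Moon has covered 11.90/29.5 of its cycle, so θ ≈ 360° × 11.90/29.5 = 145.2°.
cos 145.2° = (-0.821), so f = (1 − (-0.821))/2 = 0.911, so 91%.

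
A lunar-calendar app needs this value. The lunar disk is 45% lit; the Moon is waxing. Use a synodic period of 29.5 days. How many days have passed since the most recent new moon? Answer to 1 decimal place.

6.9 days

From f = (1 − cos θ)/2: cos θ = 1 − 2×0.45 = 0.100; arccos → 84.3°.
Before full moon the principal value applies: θ = 84.3°.
That fraction of the synodic month is 84.3/360 × 29.5 d ≈ 6.90 d.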